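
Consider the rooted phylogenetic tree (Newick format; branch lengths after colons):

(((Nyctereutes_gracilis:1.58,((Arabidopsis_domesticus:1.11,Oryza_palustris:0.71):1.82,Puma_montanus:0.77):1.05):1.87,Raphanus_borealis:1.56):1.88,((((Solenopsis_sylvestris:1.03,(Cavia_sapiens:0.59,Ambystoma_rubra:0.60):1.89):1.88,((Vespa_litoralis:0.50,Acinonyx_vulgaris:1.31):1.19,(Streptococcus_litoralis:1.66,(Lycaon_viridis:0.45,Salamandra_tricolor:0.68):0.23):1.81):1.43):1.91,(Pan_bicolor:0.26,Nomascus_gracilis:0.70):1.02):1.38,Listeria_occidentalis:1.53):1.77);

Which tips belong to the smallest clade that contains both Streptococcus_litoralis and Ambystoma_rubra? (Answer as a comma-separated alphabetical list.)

Acinonyx_vulgaris, Ambystoma_rubra, Cavia_sapiens, Lycaon_viridis, Salamandra_tricolor, Solenopsis_sylvestris, Streptococcus_litoralis, Vespa_litoralis

Tracing Streptococcus_litoralis: it sits inside (Streptococcus_litoralis,(Lycaon_viridis,Salamandra_tricolor)).
Tracing Ambystoma_rubra: it sits inside (Cavia_sapiens,Ambystoma_rubra).
The smallest clade enclosing both is ((Solenopsis_sylvestris,(Cavia_sapiens,Ambystoma_rubra)),((Vespa_litoralis,Acinonyx_vulgaris),(Streptococcus_litoralis,(Lycaon_viridis,Salamandra_tricolor)))); the answer is its 8 terminal taxa in alphabetical order.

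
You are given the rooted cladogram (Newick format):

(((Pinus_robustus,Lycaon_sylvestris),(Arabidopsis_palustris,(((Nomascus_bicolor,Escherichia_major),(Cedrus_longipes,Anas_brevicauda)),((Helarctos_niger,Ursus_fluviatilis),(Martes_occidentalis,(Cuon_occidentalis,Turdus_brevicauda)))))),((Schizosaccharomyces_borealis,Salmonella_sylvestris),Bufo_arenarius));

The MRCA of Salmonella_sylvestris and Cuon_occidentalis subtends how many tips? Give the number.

15

The MRCA of Salmonella_sylvestris and Cuon_occidentalis is the root, so the clade is the entire tree.
That clade contains 15 terminal taxa: Anas_brevicauda, Arabidopsis_palustris, Bufo_arenarius, Cedrus_longipes, Cuon_occidentalis, Escherichia_major, Helarctos_niger, Lycaon_sylvestris, Martes_occidentalis, Nomascus_bicolor, Pinus_robustus, Salmonella_sylvestris, Schizosaccharomyces_borealis, Turdus_brevicauda, Ursus_fluviatilis.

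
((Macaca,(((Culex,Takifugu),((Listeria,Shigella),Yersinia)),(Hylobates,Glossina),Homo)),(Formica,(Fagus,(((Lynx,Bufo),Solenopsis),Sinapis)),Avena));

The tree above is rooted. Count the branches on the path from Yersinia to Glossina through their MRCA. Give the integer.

5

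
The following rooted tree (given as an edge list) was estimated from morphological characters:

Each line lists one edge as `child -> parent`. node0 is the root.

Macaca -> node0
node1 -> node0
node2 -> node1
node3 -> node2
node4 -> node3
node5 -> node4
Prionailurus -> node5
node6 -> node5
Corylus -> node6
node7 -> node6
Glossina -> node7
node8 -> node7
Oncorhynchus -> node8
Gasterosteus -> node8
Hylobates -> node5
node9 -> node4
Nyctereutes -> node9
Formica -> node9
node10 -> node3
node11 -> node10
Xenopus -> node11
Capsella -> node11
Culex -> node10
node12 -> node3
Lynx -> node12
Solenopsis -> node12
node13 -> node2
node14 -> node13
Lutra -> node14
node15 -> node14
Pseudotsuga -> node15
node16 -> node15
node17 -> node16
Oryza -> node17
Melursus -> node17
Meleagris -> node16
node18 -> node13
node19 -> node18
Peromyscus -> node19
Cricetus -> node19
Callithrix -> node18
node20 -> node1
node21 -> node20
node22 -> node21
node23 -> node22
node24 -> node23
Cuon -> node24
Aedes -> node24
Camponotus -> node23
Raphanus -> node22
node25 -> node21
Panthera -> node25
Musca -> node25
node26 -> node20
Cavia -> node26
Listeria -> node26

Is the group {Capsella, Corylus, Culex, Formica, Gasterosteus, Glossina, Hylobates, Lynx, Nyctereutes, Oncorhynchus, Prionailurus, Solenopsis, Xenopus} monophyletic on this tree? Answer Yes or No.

Yes

The most recent common ancestor of these taxa subtends (((Prionailurus,(Corylus,(Glossina,(Oncorhynchus,Gasterosteus))),Hylobates),(Nyctereutes,Formica)),((Xenopus,Capsella),Culex),(Lynx,Solenopsis)).
That clade has exactly 13 tips — every listed taxon and nothing else — so the group is monophyletic.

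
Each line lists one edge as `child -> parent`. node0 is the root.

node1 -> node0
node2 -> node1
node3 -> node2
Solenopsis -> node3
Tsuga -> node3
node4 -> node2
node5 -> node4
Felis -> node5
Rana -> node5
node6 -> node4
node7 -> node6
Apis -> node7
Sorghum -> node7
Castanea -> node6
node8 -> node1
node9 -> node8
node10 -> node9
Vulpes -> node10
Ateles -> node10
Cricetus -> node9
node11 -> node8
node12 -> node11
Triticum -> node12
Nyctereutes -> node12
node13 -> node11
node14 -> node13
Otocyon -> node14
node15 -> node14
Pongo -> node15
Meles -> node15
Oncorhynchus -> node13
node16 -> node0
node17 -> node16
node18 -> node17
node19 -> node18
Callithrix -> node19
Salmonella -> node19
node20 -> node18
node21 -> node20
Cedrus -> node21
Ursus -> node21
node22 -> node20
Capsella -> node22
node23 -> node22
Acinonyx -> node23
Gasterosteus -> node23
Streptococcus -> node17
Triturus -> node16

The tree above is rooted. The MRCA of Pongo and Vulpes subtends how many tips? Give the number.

The MRCA of Pongo and Vulpes is the node subtending (((Vulpes,Ateles),Cricetus),((Triticum,Nyctereutes),((Otocyon,(Pongo,Meles)),Oncorhynchus))).
That clade contains 9 terminal taxa: Ateles, Cricetus, Meles, Nyctereutes, Oncorhynchus, Otocyon, Pongo, Triticum, Vulpes.

9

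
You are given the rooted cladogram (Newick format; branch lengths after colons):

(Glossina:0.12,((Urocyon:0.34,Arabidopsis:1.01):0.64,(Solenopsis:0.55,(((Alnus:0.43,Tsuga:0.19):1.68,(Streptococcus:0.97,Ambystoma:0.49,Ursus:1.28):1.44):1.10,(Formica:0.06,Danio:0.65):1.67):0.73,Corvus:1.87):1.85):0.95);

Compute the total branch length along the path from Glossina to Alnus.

The path runs Glossina → … → MRCA → … → Alnus; the MRCA is the root of the tree.
Branch lengths along that path: 0.12 + 0.95 + 1.85 + 0.73 + 1.10 + 1.68 + 0.43 = 6.86.

6.86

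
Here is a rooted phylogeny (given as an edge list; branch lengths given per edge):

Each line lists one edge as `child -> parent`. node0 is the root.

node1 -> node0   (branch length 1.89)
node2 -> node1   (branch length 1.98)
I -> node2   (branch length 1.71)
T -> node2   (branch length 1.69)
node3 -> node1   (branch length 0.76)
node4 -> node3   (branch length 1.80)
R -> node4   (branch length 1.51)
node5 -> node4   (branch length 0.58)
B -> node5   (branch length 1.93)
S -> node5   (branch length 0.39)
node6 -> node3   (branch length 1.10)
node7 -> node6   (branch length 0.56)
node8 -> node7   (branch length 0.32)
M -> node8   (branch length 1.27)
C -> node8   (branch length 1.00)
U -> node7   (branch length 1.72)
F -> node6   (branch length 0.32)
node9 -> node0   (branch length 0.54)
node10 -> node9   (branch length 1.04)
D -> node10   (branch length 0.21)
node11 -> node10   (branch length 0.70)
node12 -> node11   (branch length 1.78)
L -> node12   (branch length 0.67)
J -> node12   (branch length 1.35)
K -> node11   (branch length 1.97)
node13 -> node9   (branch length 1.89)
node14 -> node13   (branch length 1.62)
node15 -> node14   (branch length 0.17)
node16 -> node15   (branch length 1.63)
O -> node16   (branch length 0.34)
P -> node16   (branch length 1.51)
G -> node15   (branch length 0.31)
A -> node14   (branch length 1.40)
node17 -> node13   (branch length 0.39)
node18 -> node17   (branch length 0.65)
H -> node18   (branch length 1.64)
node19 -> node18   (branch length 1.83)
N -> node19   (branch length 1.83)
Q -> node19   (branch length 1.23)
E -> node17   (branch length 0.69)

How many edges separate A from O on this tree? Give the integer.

The MRCA of A and O is the node subtending (((O,P),G),A).
From A up to that node: 1 branch. From O up to the same node: 3 branches. Total: 1 + 3 = 4.

4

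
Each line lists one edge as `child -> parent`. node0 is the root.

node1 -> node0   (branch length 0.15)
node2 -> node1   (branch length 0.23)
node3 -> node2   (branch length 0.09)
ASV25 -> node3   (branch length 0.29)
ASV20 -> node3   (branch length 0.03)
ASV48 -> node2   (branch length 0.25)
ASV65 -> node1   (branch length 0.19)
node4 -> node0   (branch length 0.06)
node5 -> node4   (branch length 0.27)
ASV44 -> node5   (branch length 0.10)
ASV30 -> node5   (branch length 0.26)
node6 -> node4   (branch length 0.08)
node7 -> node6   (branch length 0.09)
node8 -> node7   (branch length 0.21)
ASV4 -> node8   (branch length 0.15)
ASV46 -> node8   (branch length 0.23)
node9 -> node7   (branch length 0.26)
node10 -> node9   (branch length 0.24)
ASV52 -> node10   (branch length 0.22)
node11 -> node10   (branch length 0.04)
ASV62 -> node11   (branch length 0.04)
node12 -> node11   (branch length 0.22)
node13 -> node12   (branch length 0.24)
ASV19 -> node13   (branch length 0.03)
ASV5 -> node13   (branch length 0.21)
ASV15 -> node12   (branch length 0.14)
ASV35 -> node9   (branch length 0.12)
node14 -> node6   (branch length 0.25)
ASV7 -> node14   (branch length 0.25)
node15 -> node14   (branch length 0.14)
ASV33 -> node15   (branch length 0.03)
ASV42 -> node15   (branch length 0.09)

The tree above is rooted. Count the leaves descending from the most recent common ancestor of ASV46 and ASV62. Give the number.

8

The MRCA of ASV46 and ASV62 is the node subtending ((ASV4,ASV46),((ASV52,(ASV62,((ASV19,ASV5),ASV15))),ASV35)).
That clade contains 8 terminal taxa: ASV15, ASV19, ASV35, ASV4, ASV46, ASV5, ASV52, ASV62.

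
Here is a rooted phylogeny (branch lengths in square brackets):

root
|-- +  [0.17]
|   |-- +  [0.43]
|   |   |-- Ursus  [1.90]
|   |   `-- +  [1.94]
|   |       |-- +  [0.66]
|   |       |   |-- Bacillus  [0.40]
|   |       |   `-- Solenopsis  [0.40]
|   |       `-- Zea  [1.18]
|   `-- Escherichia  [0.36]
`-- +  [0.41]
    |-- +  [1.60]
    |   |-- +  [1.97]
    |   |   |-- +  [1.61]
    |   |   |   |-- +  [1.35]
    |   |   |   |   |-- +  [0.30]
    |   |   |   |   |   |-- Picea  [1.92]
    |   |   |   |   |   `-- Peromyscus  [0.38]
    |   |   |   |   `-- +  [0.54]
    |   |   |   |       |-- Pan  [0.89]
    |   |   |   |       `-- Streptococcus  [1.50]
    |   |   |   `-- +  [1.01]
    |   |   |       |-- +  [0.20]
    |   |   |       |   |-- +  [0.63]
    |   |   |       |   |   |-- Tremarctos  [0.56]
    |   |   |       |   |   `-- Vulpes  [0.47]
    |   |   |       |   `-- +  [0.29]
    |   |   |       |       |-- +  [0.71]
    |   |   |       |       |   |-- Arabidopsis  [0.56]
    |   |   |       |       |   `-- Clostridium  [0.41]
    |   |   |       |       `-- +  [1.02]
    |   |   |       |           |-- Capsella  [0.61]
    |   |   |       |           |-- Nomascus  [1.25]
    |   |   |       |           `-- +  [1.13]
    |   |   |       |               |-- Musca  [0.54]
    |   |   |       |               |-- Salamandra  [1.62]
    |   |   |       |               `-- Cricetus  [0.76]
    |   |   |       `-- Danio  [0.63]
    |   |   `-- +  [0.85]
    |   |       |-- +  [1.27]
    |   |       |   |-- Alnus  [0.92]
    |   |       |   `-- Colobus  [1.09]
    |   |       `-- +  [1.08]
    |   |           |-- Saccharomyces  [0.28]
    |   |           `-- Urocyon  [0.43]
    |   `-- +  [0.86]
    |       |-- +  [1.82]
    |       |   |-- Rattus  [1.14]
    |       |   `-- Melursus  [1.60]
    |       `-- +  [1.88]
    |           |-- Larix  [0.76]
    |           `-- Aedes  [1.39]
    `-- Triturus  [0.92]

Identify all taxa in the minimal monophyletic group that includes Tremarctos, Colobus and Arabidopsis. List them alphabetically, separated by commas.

Alnus, Arabidopsis, Capsella, Clostridium, Colobus, Cricetus, Danio, Musca, Nomascus, Pan, Peromyscus, Picea, Saccharomyces, Salamandra, Streptococcus, Tremarctos, Urocyon, Vulpes

Tracing Tremarctos: it sits inside (Tremarctos,Vulpes).
Tracing Colobus: it sits inside (Alnus,Colobus).
Tracing Arabidopsis: it sits inside (Arabidopsis,Clostridium).
The smallest clade enclosing all 3 is ((((Picea,Peromyscus),(Pan,Streptococcus)),(((Tremarctos,Vulpes),((Arabidopsis,Clostridium),(Capsella,Nomascus,(Musca,Salamandra,Cricetus)))),Danio)),((Alnus,Colobus),(Saccharomyces,Urocyon))); the answer is its 18 terminal taxa in alphabetical order.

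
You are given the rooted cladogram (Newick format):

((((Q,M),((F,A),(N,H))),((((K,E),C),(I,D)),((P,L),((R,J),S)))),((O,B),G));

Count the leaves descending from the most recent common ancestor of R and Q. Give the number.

The MRCA of R and Q is the node subtending (((Q,M),((F,A),(N,H))),((((K,E),C),(I,D)),((P,L),((R,J),S)))).
That clade contains 16 terminal taxa: A, C, D, E, F, H, I, J, K, L, M, N, P, Q, R, S.

16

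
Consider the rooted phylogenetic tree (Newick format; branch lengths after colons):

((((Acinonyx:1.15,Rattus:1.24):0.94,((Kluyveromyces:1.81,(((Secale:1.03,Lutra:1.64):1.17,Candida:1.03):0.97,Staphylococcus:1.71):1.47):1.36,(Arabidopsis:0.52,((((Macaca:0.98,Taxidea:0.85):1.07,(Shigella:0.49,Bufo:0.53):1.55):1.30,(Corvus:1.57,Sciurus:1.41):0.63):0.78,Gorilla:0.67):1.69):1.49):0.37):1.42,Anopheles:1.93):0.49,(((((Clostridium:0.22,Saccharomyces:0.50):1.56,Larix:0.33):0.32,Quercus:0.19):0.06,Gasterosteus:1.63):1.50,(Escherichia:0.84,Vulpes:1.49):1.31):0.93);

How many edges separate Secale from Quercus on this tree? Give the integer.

The MRCA of Secale and Quercus is the root of the tree.
From Secale up to that node: 8 branches. From Quercus up to the same node: 4 branches. Total: 8 + 4 = 12.

12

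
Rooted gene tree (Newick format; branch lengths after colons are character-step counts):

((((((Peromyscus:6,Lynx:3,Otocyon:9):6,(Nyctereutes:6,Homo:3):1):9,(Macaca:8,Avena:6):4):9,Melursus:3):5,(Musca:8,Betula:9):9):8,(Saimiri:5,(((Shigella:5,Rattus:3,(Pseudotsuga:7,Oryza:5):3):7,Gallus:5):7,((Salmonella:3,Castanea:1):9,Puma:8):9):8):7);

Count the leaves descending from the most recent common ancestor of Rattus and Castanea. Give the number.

The MRCA of Rattus and Castanea is the node subtending (((Shigella,Rattus,(Pseudotsuga,Oryza)),Gallus),((Salmonella,Castanea),Puma)).
That clade contains 8 terminal taxa: Castanea, Gallus, Oryza, Pseudotsuga, Puma, Rattus, Salmonella, Shigella.

8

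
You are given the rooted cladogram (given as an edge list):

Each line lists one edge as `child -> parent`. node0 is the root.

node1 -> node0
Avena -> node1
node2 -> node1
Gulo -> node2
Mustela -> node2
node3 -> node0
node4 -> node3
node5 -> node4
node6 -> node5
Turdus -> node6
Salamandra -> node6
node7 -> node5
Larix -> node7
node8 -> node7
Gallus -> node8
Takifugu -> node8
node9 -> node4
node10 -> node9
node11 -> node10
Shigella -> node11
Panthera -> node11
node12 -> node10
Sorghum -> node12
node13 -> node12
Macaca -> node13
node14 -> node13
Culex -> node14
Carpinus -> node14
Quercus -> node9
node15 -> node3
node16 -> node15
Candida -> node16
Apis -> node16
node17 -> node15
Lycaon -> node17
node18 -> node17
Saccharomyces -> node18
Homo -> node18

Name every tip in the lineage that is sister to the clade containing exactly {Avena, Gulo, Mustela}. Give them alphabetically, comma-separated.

Apis, Candida, Carpinus, Culex, Gallus, Homo, Larix, Lycaon, Macaca, Panthera, Quercus, Saccharomyces, Salamandra, Shigella, Sorghum, Takifugu, Turdus

The clade containing exactly {Avena, Gulo, Mustela} attaches directly to the root of the tree.
The other lineage descending from that same node — the sister group — is ((((Turdus,Salamandra),(Larix,(Gallus,Takifugu))),(((Shigella,Panthera),(Sorghum,(Macaca,(Culex,Carpinus)))),Quercus)),((Candida,Apis),(Lycaon,(Saccharomyces,Homo)))); its 17 tips in alphabetical order are the answer.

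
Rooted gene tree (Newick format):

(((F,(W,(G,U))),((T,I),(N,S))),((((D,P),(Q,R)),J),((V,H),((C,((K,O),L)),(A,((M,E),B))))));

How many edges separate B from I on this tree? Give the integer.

The MRCA of B and I is the root of the tree.
From B up to that node: 6 branches. From I up to the same node: 4 branches. Total: 6 + 4 = 10.

10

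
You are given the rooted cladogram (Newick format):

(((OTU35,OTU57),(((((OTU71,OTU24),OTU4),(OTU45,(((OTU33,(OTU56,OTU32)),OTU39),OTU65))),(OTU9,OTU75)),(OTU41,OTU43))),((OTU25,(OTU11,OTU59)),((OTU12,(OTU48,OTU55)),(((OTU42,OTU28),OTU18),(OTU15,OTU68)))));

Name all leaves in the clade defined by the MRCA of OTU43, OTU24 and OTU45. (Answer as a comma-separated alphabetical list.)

OTU24, OTU32, OTU33, OTU39, OTU4, OTU41, OTU43, OTU45, OTU56, OTU65, OTU71, OTU75, OTU9

Tracing OTU43: it sits inside (OTU41,OTU43).
Tracing OTU24: it sits inside (OTU71,OTU24).
Tracing OTU45: it sits inside (OTU45,(((OTU33,(OTU56,OTU32)),OTU39),OTU65)).
The smallest clade enclosing all 3 is (((((OTU71,OTU24),OTU4),(OTU45,(((OTU33,(OTU56,OTU32)),OTU39),OTU65))),(OTU9,OTU75)),(OTU41,OTU43)); the answer is its 13 terminal taxa in alphabetical order.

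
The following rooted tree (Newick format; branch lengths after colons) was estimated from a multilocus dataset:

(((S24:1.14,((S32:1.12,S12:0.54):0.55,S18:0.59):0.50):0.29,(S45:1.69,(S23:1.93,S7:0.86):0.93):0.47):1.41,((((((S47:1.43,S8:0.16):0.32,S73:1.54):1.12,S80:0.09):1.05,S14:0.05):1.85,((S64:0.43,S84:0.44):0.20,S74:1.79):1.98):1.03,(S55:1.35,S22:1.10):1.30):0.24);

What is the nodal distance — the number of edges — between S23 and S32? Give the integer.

7

The MRCA of S23 and S32 is the node subtending ((S24,((S32,S12),S18)),(S45,(S23,S7))).
From S23 up to that node: 3 branches. From S32 up to the same node: 4 branches. Total: 3 + 4 = 7.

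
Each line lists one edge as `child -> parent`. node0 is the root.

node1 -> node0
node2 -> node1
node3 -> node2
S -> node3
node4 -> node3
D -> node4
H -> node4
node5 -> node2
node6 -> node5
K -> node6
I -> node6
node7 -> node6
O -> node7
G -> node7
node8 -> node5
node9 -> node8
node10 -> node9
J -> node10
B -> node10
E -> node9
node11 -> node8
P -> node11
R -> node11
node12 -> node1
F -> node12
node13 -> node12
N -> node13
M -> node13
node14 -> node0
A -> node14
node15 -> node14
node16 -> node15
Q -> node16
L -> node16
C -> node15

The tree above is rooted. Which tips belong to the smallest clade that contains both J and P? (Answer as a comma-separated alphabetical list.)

Tracing J: it sits inside (J,B).
Tracing P: it sits inside (P,R).
The smallest clade enclosing both is (((J,B),E),(P,R)); the answer is its 5 terminal taxa in alphabetical order.

B, E, J, P, R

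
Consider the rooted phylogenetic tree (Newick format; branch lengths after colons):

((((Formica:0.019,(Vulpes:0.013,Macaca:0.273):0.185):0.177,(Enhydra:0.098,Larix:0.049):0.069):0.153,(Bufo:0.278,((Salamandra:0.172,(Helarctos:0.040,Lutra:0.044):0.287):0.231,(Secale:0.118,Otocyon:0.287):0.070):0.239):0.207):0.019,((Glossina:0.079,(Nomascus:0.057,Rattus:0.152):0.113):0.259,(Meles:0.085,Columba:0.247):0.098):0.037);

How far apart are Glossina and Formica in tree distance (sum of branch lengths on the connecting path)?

The path runs Glossina → … → MRCA → … → Formica; the MRCA is the root of the tree.
Branch lengths along that path: 0.079 + 0.259 + 0.037 + 0.019 + 0.153 + 0.177 + 0.019 = 0.743.

0.743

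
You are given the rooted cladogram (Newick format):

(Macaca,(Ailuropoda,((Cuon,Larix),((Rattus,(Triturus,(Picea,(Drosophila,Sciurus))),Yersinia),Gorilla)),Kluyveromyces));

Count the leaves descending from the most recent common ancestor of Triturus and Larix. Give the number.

9

The MRCA of Triturus and Larix is the node subtending ((Cuon,Larix),((Rattus,(Triturus,(Picea,(Drosophila,Sciurus))),Yersinia),Gorilla)).
That clade contains 9 terminal taxa: Cuon, Drosophila, Gorilla, Larix, Picea, Rattus, Sciurus, Triturus, Yersinia.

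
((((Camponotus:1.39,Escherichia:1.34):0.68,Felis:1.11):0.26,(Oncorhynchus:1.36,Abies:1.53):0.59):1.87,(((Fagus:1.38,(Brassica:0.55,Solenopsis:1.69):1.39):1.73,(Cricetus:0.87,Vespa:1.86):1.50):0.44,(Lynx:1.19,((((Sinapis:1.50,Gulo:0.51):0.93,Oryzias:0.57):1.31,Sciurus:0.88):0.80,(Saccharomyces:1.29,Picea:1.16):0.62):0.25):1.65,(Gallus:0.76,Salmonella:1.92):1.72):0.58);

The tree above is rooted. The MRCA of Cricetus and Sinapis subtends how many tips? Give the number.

14

The MRCA of Cricetus and Sinapis is the node subtending (((Fagus,(Brassica,Solenopsis)),(Cricetus,Vespa)),(Lynx,((((Sinapis,Gulo),Oryzias),Sciurus),(Saccharomyces,Picea))),(Gallus,Salmonella)).
That clade contains 14 terminal taxa: Brassica, Cricetus, Fagus, Gallus, Gulo, Lynx, Oryzias, Picea, Saccharomyces, Salmonella, Sciurus, Sinapis, Solenopsis, Vespa.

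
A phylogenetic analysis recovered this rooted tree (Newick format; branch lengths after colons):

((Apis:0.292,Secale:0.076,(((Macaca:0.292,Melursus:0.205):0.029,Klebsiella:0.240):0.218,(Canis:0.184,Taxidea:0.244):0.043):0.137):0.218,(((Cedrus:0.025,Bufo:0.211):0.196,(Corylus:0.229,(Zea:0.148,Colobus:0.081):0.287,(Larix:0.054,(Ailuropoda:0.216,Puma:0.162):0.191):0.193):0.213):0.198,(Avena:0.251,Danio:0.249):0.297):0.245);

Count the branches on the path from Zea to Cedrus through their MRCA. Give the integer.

The MRCA of Zea and Cedrus is the node subtending ((Cedrus,Bufo),(Corylus,(Zea,Colobus),(Larix,(Ailuropoda,Puma)))).
From Zea up to that node: 3 branches. From Cedrus up to the same node: 2 branches. Total: 3 + 2 = 5.

5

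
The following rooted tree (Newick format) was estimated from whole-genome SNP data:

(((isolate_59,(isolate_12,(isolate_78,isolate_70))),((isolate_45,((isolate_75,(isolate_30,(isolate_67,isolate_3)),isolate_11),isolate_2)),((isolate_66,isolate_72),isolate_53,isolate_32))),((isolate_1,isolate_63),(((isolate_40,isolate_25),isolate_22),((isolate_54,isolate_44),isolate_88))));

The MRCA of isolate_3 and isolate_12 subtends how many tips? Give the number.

15

The MRCA of isolate_3 and isolate_12 is the node subtending ((isolate_59,(isolate_12,(isolate_78,isolate_70))),((isolate_45,((isolate_75,(isolate_30,(isolate_67,isolate_3)),isolate_11),isolate_2)),((isolate_66,isolate_72),isolate_53,isolate_32))).
That clade contains 15 terminal taxa: isolate_11, isolate_12, isolate_2, isolate_3, isolate_30, isolate_32, isolate_45, isolate_53, isolate_59, isolate_66, isolate_67, isolate_70, isolate_72, isolate_75, isolate_78.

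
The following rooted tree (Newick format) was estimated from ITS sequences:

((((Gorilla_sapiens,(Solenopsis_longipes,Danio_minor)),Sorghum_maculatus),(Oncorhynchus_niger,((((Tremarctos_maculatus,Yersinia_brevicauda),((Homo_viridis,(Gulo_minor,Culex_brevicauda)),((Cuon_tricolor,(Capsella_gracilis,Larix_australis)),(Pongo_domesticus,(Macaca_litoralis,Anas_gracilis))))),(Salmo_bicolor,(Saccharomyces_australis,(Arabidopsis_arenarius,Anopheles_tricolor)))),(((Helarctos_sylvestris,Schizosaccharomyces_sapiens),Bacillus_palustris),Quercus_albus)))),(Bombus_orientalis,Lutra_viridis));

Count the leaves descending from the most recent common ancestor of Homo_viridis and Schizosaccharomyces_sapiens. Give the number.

19

The MRCA of Homo_viridis and Schizosaccharomyces_sapiens is the node subtending ((((Tremarctos_maculatus,Yersinia_brevicauda),((Homo_viridis,(Gulo_minor,Culex_brevicauda)),((Cuon_tricolor,(Capsella_gracilis,Larix_australis)),(Pongo_domesticus,(Macaca_litoralis,Anas_gracilis))))),(Salmo_bicolor,(Saccharomyces_australis,(Arabidopsis_arenarius,Anopheles_tricolor)))),(((Helarctos_sylvestris,Schizosaccharomyces_sapiens),Bacillus_palustris),Quercus_albus)).
That clade contains 19 terminal taxa: Anas_gracilis, Anopheles_tricolor, Arabidopsis_arenarius, Bacillus_palustris, Capsella_gracilis, Culex_brevicauda, Cuon_tricolor, Gulo_minor, Helarctos_sylvestris, Homo_viridis, Larix_australis, Macaca_litoralis, Pongo_domesticus, Quercus_albus, Saccharomyces_australis, Salmo_bicolor, Schizosaccharomyces_sapiens, Tremarctos_maculatus, Yersinia_brevicauda.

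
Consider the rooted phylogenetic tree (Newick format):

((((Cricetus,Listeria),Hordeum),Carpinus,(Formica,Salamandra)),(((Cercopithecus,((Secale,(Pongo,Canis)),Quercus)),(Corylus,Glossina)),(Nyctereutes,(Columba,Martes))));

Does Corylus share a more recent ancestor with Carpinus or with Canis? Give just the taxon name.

The MRCA of Corylus and Canis subtends ((Cercopithecus,((Secale,(Pongo,Canis)),Quercus)),(Corylus,Glossina)) (7 taxa).
The MRCA of Corylus and Carpinus is the root, subtending the entire tree (16 taxa).
The first is nested inside the second, so Corylus shares a more recent common ancestor with Canis.

Canis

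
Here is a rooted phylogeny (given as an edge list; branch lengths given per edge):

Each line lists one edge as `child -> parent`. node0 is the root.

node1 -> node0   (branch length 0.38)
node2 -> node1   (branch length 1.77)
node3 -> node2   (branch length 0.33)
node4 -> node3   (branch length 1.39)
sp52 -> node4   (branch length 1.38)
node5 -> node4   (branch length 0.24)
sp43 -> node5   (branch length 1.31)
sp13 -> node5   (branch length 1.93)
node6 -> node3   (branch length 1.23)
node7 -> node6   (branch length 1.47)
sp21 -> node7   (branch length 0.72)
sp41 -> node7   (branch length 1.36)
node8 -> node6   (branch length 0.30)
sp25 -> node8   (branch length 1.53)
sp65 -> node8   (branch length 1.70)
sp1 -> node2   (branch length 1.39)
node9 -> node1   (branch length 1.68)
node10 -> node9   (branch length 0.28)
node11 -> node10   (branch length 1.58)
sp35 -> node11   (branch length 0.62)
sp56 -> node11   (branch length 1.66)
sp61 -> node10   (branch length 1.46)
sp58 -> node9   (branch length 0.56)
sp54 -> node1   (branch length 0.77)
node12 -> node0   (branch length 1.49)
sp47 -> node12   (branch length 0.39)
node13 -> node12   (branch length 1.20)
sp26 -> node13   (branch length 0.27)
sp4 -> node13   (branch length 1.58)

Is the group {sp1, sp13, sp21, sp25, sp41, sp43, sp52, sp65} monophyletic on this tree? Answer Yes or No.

The most recent common ancestor of these taxa subtends (((sp52,(sp43,sp13)),((sp21,sp41),(sp25,sp65))),sp1).
That clade has exactly 8 tips — every listed taxon and nothing else — so the group is monophyletic.

Yes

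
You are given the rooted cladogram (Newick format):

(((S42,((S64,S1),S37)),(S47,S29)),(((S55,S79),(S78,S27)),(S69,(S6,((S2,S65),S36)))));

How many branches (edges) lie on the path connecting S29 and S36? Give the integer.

8

The MRCA of S29 and S36 is the root of the tree.
From S29 up to that node: 3 branches. From S36 up to the same node: 5 branches. Total: 3 + 5 = 8.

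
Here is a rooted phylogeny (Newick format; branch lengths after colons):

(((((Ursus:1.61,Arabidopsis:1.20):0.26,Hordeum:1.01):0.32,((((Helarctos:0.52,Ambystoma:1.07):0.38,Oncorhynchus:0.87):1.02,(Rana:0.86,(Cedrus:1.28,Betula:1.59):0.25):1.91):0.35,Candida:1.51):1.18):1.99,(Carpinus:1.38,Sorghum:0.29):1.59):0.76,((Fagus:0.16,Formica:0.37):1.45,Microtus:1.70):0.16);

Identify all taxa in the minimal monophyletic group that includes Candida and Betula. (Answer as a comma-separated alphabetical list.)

Ambystoma, Betula, Candida, Cedrus, Helarctos, Oncorhynchus, Rana

Tracing Candida: it sits inside ((((Helarctos,Ambystoma),Oncorhynchus),(Rana,(Cedrus,Betula))),Candida).
Tracing Betula: it sits inside (Cedrus,Betula).
The smallest clade enclosing both is ((((Helarctos,Ambystoma),Oncorhynchus),(Rana,(Cedrus,Betula))),Candida); the answer is its 7 terminal taxa in alphabetical order.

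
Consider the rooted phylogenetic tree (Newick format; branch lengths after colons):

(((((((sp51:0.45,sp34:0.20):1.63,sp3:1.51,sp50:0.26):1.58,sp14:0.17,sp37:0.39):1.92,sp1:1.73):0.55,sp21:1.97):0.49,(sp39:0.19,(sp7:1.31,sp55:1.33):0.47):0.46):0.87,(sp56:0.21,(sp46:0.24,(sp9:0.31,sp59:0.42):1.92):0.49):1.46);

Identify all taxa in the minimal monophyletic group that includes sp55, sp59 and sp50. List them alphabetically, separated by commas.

Tracing sp55: it sits inside (sp7,sp55).
Tracing sp59: it sits inside (sp9,sp59).
Tracing sp50: it sits inside ((sp51,sp34),sp3,sp50).
The smallest clade enclosing all 3 is the whole tree (their MRCA is the root), so the answer is all 15 tips in alphabetical order.

sp1, sp14, sp21, sp3, sp34, sp37, sp39, sp46, sp50, sp51, sp55, sp56, sp59, sp7, sp9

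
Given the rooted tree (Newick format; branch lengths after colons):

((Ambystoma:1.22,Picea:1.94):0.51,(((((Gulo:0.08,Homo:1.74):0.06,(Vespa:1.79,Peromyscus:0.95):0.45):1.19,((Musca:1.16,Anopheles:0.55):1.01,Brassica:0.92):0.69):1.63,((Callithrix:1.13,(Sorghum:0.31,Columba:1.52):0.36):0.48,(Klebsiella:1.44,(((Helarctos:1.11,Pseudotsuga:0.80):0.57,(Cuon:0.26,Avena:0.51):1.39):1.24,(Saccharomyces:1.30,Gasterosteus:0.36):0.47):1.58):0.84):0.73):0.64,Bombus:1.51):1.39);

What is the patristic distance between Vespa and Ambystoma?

The path runs Vespa → … → MRCA → … → Ambystoma; the MRCA is the root of the tree.
Branch lengths along that path: 1.79 + 0.45 + 1.19 + 1.63 + 0.64 + 1.39 + 0.51 + 1.22 = 8.82.

8.82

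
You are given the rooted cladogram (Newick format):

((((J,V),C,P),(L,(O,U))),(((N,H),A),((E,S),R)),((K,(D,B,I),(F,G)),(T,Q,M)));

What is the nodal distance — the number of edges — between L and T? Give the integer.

6

The MRCA of L and T is the root of the tree.
From L up to that node: 3 branches. From T up to the same node: 3 branches. Total: 3 + 3 = 6.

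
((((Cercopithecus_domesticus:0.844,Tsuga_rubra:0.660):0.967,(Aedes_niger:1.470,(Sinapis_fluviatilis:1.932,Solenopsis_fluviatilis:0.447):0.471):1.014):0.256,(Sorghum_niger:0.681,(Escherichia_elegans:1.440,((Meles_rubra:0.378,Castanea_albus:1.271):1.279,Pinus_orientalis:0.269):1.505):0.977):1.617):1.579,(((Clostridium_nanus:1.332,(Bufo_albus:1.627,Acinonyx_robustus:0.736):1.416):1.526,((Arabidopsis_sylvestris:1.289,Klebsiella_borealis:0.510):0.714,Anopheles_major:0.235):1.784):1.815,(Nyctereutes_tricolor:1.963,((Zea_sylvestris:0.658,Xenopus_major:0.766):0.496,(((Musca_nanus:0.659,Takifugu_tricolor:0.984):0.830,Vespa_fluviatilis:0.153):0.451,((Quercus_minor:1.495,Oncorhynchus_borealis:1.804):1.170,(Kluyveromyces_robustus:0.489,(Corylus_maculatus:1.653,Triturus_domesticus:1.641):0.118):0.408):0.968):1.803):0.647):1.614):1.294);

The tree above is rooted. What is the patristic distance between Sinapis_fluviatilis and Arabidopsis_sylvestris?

The path runs Sinapis_fluviatilis → … → MRCA → … → Arabidopsis_sylvestris; the MRCA is the root of the tree.
Branch lengths along that path: 1.932 + 0.471 + 1.014 + 0.256 + 1.579 + 1.294 + 1.815 + 1.784 + 0.714 + 1.289 = 12.148.

12.148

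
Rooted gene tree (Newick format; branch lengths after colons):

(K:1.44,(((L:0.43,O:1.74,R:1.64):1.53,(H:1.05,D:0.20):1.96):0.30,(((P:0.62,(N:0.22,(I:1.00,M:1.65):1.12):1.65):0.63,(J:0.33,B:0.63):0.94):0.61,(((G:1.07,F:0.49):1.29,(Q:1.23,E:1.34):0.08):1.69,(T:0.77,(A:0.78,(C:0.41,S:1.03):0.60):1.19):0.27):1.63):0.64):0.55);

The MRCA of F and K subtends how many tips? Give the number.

The MRCA of F and K is the root, so the clade is the entire tree.
That clade contains 20 terminal taxa: A, B, C, D, E, F, G, H, I, J, K, L, M, N, O, P, Q, R, S, T.

20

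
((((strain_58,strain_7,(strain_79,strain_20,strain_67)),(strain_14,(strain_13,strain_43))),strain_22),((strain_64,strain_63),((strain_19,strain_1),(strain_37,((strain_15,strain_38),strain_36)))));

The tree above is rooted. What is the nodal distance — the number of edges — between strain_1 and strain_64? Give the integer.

5

The MRCA of strain_1 and strain_64 is the node subtending ((strain_64,strain_63),((strain_19,strain_1),(strain_37,((strain_15,strain_38),strain_36)))).
From strain_1 up to that node: 3 branches. From strain_64 up to the same node: 2 branches. Total: 3 + 2 = 5.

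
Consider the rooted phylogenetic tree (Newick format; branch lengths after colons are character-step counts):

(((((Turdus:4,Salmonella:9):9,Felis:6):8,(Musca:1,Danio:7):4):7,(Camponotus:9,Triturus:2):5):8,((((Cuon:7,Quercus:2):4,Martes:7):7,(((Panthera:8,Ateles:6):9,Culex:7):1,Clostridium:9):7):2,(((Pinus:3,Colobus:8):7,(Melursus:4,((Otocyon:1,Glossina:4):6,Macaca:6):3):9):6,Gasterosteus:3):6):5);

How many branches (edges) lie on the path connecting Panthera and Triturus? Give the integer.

9

The MRCA of Panthera and Triturus is the root of the tree.
From Panthera up to that node: 6 branches. From Triturus up to the same node: 3 branches. Total: 6 + 3 = 9.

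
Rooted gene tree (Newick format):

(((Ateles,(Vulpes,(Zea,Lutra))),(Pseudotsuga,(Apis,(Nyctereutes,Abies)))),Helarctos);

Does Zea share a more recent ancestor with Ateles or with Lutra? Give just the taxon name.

Lutra

The MRCA of Zea and Lutra subtends (Zea,Lutra) (2 taxa).
The MRCA of Zea and Ateles subtends (Ateles,(Vulpes,(Zea,Lutra))) (4 taxa).
The first is nested inside the second, so Zea shares a more recent common ancestor with Lutra.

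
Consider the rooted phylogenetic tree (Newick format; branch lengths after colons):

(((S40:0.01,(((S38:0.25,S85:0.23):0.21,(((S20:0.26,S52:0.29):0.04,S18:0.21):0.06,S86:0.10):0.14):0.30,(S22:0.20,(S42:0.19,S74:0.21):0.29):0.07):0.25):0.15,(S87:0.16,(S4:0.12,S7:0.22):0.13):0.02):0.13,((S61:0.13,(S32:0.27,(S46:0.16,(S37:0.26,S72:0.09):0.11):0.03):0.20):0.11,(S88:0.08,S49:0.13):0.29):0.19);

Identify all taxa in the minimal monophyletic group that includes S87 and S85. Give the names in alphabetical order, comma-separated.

Tracing S87: it sits inside (S87,(S4,S7)).
Tracing S85: it sits inside (S38,S85).
The smallest clade enclosing both is ((S40,(((S38,S85),(((S20,S52),S18),S86)),(S22,(S42,S74)))),(S87,(S4,S7))); the answer is its 13 terminal taxa in alphabetical order.

S18, S20, S22, S38, S4, S40, S42, S52, S7, S74, S85, S86, S87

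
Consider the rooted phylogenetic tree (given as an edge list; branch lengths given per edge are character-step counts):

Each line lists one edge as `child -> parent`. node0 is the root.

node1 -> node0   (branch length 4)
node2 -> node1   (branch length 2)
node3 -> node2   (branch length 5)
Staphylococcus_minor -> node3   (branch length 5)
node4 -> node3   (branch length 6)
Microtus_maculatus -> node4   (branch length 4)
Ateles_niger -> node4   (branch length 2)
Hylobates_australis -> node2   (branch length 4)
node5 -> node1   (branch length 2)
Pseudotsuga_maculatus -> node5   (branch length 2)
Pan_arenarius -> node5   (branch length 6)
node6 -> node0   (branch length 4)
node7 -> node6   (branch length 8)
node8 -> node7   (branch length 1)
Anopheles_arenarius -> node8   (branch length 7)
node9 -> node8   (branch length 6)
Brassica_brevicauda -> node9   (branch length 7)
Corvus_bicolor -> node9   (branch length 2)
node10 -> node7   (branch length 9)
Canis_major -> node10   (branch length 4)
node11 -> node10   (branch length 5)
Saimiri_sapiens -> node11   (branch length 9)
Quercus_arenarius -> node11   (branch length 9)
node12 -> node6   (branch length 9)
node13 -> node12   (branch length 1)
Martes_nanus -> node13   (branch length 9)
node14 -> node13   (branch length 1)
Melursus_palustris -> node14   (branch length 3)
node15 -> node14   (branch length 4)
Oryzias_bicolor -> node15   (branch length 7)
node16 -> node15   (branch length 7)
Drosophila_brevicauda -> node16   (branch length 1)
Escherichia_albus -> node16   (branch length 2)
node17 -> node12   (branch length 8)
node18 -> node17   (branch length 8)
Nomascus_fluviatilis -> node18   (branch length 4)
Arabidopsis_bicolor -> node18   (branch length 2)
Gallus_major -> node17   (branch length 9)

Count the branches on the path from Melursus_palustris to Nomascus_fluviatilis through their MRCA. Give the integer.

The MRCA of Melursus_palustris and Nomascus_fluviatilis is the node subtending ((Martes_nanus,(Melursus_palustris,(Oryzias_bicolor,(Drosophila_brevicauda,Escherichia_albus)))),((Nomascus_fluviatilis,Arabidopsis_bicolor),Gallus_major)).
From Melursus_palustris up to that node: 3 branches. From Nomascus_fluviatilis up to the same node: 3 branches. Total: 3 + 3 = 6.

6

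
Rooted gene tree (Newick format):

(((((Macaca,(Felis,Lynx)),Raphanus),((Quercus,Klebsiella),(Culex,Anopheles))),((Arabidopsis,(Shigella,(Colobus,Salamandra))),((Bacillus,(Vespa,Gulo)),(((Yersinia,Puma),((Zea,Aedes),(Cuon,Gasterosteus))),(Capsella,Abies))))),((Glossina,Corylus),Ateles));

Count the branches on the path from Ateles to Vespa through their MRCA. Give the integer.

8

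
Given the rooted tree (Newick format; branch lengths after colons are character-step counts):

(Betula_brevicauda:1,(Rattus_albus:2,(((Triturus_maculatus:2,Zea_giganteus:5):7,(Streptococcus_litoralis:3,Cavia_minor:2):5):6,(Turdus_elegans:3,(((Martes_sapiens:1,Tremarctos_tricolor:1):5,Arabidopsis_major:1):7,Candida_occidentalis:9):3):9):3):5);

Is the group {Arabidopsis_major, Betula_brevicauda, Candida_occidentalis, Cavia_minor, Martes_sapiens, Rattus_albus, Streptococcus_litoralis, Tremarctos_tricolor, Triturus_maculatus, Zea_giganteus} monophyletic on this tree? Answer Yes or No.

No

The MRCA of the listed taxa is the root, so the smallest clade containing them is the whole tree.
That clade also contains Turdus_elegans, which is not in the proposed group, so the group is not monophyletic.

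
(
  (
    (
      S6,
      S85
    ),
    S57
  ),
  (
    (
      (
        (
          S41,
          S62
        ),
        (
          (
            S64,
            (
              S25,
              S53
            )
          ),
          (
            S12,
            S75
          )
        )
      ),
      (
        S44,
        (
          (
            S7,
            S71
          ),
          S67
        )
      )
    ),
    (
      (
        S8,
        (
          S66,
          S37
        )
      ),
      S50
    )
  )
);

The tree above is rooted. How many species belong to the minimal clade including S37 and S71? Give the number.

The MRCA of S37 and S71 is the node subtending ((((S41,S62),((S64,(S25,S53)),(S12,S75))),(S44,((S7,S71),S67))),((S8,(S66,S37)),S50)).
That clade contains 15 terminal taxa: S12, S25, S37, S41, S44, S50, S53, S62, S64, S66, S67, S7, S71, S75, S8.

15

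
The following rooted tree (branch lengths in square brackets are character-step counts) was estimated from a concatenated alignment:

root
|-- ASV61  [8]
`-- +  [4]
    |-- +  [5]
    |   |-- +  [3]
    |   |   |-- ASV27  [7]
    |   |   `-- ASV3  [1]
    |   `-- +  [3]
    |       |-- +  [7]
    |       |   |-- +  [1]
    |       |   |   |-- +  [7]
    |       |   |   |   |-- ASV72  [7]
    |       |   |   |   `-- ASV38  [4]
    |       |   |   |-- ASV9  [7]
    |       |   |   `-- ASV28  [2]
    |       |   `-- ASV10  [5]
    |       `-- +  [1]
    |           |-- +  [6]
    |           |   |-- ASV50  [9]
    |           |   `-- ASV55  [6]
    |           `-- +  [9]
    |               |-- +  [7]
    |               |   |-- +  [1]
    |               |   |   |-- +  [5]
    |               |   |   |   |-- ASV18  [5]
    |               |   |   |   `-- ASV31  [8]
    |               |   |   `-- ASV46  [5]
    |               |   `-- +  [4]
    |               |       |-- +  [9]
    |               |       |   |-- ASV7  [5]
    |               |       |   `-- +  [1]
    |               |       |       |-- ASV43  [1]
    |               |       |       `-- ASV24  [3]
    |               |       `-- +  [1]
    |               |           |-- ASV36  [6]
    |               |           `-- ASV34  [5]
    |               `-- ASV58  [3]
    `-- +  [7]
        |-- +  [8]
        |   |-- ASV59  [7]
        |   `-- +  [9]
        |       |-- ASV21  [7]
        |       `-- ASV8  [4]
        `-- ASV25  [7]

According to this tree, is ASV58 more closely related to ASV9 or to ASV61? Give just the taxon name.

The MRCA of ASV58 and ASV9 subtends ((((ASV72,ASV38),ASV9,ASV28),ASV10),((ASV50,ASV55),((((ASV18,ASV31),ASV46),((ASV7,(ASV43,ASV24)),(ASV36,ASV34))),ASV58))) (16 taxa).
The MRCA of ASV58 and ASV61 is the root, subtending the entire tree (23 taxa).
The first is nested inside the second, so ASV58 shares a more recent common ancestor with ASV9.

ASV9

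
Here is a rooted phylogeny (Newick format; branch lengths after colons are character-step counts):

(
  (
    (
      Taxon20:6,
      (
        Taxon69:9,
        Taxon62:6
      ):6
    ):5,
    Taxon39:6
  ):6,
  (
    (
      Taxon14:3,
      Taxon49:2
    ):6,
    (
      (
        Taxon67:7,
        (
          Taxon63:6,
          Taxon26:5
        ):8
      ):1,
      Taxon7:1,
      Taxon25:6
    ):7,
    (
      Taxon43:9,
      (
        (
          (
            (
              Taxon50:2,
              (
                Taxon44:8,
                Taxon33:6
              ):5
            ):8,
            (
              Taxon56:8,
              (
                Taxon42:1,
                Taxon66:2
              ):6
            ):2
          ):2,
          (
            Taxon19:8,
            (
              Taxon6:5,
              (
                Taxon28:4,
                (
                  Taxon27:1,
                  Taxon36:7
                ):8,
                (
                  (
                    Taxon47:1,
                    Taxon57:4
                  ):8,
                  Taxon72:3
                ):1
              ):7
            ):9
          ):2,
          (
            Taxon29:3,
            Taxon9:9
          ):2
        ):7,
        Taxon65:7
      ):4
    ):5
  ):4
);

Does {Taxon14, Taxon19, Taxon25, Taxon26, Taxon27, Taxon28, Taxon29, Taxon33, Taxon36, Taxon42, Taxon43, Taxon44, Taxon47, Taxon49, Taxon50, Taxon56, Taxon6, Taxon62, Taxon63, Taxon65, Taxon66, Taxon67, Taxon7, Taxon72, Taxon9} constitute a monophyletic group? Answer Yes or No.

No

The MRCA of the listed taxa is the root, so the smallest clade containing them is the whole tree.
That clade also contains Taxon20, Taxon39, Taxon57, Taxon69, which are not in the proposed group, so the group is not monophyletic.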